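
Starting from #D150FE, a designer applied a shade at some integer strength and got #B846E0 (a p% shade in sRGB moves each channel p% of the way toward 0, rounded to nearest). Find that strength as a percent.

12%

#D150FE is rgb(209, 80, 254); #B846E0 is rgb(184, 70, 224).
On the B channel (widest range): 224 ≈ 254 + (p/100)(0 − 254), so p ≈ 100×(224 − 254)/(0 − 254) = -3000/-254 = 11.81.
p = 12 reproduces all three channels after rounding.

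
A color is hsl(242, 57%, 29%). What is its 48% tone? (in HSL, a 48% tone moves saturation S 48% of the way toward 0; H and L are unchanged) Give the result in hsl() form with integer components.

S moves 48% from 57 toward 0: 57 − 27.36 = 29.64 → 30.
H and L are unchanged.

hsl(242, 30%, 29%)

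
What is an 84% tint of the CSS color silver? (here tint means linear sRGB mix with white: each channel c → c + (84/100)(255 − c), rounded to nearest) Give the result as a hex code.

CSS silver is rgb(192, 192, 192).
Per channel, c → c + 0.84(255 − c):
  R: 192 + 0.84×(255−192) = 192 + 52.92 = 244.92 → 245
  G: 192 + 0.84×(255−192) = 192 + 52.92 = 244.92 → 245
  B: 192 + 0.84×(255−192) = 192 + 52.92 = 244.92 → 245
rgb(245, 245, 245) = #f5f5f5.

#f5f5f5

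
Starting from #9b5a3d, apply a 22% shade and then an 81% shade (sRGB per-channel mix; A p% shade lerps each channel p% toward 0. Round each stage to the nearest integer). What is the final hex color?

#9b5a3d is rgb(155, 90, 61).
A 22% shade moves each channel 22% toward 0:
  R: 155 + 0.22×(0−155) = 155 − 34.1 = 120.9 → 121
  G: 90 − 19.8 = 70.2 → 70
  B: 61 + 0.22×(0−61) = 61 − 13.42 = 47.58 → 48
After the shade: rgb(121, 70, 48) = #794630.
Per channel, c → c + 0.81(0 − c):
  R: 121 − 98.01 = 22.99 → 23
  G: 70 − 56.7 = 13.3 → 13
  B: 48 + 0.81×(0−48) = 48 − 38.88 = 9.12 → 9
rgb(23, 13, 9) = #170d09.

#170d09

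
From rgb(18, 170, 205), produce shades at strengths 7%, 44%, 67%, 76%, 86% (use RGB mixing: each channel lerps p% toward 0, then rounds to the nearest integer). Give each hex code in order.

7%: (18 − 1.26 = 16.74→17, 170 − 11.9 = 158.1→158, 205 − 14.35 = 190.65→191) → #119ebf
44%: (18 − 7.92 = 10.08→10, 170 − 74.8 = 95.2→95, 205 − 90.2 = 114.8→115) → #0a5f73
67%: (18 − 12.06 = 5.94→6, 170 − 113.9 = 56.1→56, 205 − 137.35 = 67.65→68) → #063844
76%: (18 − 13.68 = 4.32→4, 170 − 129.2 = 40.8→41, 205 − 155.8 = 49.2→49) → #042931
86%: (18 − 15.48 = 2.52→3, 170 − 146.2 = 23.8→24, 205 − 176.3 = 28.7→29) → #03181d

#119ebf, #0a5f73, #063844, #042931, #03181d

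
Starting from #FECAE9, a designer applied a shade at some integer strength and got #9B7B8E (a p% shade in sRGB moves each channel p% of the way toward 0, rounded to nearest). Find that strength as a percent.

39%

#FECAE9 is rgb(254, 202, 233); #9B7B8E is rgb(155, 123, 142).
On the R channel (widest range): 155 ≈ 254 + (p/100)(0 − 254), so p ≈ 100×(155 − 254)/(0 − 254) = -9900/-254 = 38.98.
p = 39 reproduces all three channels after rounding.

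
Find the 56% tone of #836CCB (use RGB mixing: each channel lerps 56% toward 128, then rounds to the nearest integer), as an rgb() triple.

rgb(129, 119, 161)

#836CCB is rgb(131, 108, 203).
A 56% tone moves each channel 56% toward 128:
  R: 131 + 0.56×(128−131) = 131 − 1.68 = 129.32 → 129
  G: 108 + 11.2 = 119.2 → 119
  B: 203 + 0.56×(128−203) = 203 − 42 = 161 → 161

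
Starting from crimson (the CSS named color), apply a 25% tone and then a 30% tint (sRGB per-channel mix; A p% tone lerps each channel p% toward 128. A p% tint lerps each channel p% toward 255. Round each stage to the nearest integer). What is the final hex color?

CSS crimson is rgb(220, 20, 60).
A 25% tone moves each channel 25% toward 128:
  R: 220 − 23 = 197 → 197
  G: 20 + 27 = 47 → 47
  B: 60 + 17 = 77 → 77
After the tone: rgb(197, 47, 77) = #C52F4D.
Lerp each channel 30% toward 255:
  R: 197 + 17.4 = 214.4 → 214
  G: 47 + 0.3×(255−47) = 47 + 62.4 = 109.4 → 109
  B: 77 + 0.3×(255−77) = 77 + 53.4 = 130.4 → 130
rgb(214, 109, 130) = #D66D82.

#D66D82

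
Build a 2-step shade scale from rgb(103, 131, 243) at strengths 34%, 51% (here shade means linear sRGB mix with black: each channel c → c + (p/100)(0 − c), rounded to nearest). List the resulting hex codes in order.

34%: (103 − 35.02 = 67.98→68, 131 − 44.54 = 86.46→86, 243 − 82.62 = 160.38→160) → #4456a0
51%: (103 − 52.53 = 50.47→50, 131 − 66.81 = 64.19→64, 243 − 123.93 = 119.07→119) → #324077

#4456a0, #324077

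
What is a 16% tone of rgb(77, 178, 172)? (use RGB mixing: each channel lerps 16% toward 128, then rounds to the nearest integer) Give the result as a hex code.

#55AAA5

A 16% tone moves each channel 16% toward 128:
  R: 77 + 8.16 = 85.16 → 85
  G: 178 + 0.16×(128−178) = 178 − 8 = 170 → 170
  B: 172 − 7.04 = 164.96 → 165
rgb(85, 170, 165) = #55AAA5.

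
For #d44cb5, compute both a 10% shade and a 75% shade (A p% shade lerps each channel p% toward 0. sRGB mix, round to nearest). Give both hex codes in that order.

#bf44a3, #35132d

#d44cb5 is rgb(212, 76, 181).
10% shade:
  R: 212 + 0.1×(0−212) = 212 − 21.2 = 190.8 → 191
  G: 76 − 7.6 = 68.4 → 68
  B: 181 + 0.1×(0−181) = 181 − 18.1 = 162.9 → 163
  → #bf44a3
75% shade:
  R: 212 + 0.75×(0−212) = 212 − 159 = 53 → 53
  G: 76 + 0.75×(0−76) = 76 − 57 = 19 → 19
  B: 181 + 0.75×(0−181) = 181 − 135.75 = 45.25 → 45
  → #35132d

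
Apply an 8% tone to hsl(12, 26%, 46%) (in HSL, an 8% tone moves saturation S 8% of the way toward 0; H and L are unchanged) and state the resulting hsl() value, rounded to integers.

S moves 8% from 26 toward 0: 26 − 2.08 = 23.92 → 24.
H and L are unchanged.

hsl(12, 24%, 46%)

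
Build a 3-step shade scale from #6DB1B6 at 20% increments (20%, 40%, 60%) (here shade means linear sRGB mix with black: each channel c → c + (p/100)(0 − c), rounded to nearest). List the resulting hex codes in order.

#6DB1B6 is rgb(109, 177, 182).
20%: (109 − 21.8 = 87.2→87, 177 − 35.4 = 141.6→142, 182 − 36.4 = 145.6→146) → #578E92
40%: (109 − 43.6 = 65.4→65, 177 − 70.8 = 106.2→106, 182 − 72.8 = 109.2→109) → #416A6D
60%: (109 − 65.4 = 43.6→44, 177 − 106.2 = 70.8→71, 182 − 109.2 = 72.8→73) → #2C4749

#578E92, #416A6D, #2C4749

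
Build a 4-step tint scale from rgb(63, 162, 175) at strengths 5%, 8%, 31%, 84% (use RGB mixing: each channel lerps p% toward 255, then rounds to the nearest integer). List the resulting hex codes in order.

#49a7b3, #4ea9b5, #7bbfc8, #e0f0f2

5%: (63 + 9.6 = 72.6→73, 162 + 4.65 = 166.65→167, 175 + 4 = 179→179) → #49a7b3
8%: (63 + 15.36 = 78.36→78, 162 + 7.44 = 169.44→169, 175 + 6.4 = 181.4→181) → #4ea9b5
31%: (63 + 59.52 = 122.52→123, 162 + 28.83 = 190.83→191, 175 + 24.8 = 199.8→200) → #7bbfc8
84%: (63 + 161.28 = 224.28→224, 162 + 78.12 = 240.12→240, 175 + 67.2 = 242.2→242) → #e0f0f2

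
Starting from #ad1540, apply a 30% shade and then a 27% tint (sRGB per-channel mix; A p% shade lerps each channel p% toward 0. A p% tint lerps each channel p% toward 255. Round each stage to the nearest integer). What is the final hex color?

#ad1540 is rgb(173, 21, 64).
A 30% shade moves each channel 30% toward 0:
  R: 173 + 0.3×(0−173) = 173 − 51.9 = 121.1 → 121
  G: 21 − 6.3 = 14.7 → 15
  B: 64 + 0.3×(0−64) = 64 − 19.2 = 44.8 → 45
After the shade: rgb(121, 15, 45) = #790f2d.
Per channel, c → c + 0.27(255 − c):
  R: 121 + 0.27×(255−121) = 121 + 36.18 = 157.18 → 157
  G: 15 + 0.27×(255−15) = 15 + 64.8 = 79.8 → 80
  B: 45 + 0.27×(255−45) = 45 + 56.7 = 101.7 → 102
rgb(157, 80, 102) = #9d5066.

#9d5066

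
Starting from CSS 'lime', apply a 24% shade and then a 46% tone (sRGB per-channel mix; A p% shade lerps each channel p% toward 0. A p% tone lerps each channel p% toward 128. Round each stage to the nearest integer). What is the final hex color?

#3BA43B

CSS lime is rgb(0, 255, 0).
Lerp each channel 24% toward 0:
  R: 0 + 0 = 0 → 0
  G: 255 + 0.24×(0−255) = 255 − 61.2 = 193.8 → 194
  B: 0 + 0 = 0 → 0
After the shade: rgb(0, 194, 0) = #00C200.
Per channel, c → c + 0.46(128 − c):
  R: 0 + 0.46×(128−0) = 0 + 58.88 = 58.88 → 59
  G: 194 + 0.46×(128−194) = 194 − 30.36 = 163.64 → 164
  B: 0 + 58.88 = 58.88 → 59
rgb(59, 164, 59) = #3BA43B.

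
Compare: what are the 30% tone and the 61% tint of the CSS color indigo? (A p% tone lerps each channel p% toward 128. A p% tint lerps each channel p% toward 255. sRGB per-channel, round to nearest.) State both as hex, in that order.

CSS indigo is rgb(75, 0, 130).
30% tone:
  R: 75 + 0.3×(128−75) = 75 + 15.9 = 90.9 → 91
  G: 0 + 0.3×(128−0) = 0 + 38.4 = 38.4 → 38
  B: 130 − 0.6 = 129.4 → 129
  → #5b2681
61% tint:
  R: 75 + 109.8 = 184.8 → 185
  G: 0 + 155.55 = 155.55 → 156
  B: 130 + 0.61×(255−130) = 130 + 76.25 = 206.25 → 206
  → #b99cce

#5b2681, #b99cce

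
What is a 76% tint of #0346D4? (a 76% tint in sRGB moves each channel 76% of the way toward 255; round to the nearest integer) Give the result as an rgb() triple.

rgb(195, 211, 245)

#0346D4 is rgb(3, 70, 212).
Lerp each channel 76% toward 255:
  R: 3 + 191.52 = 194.52 → 195
  G: 70 + 140.6 = 210.6 → 211
  B: 212 + 0.76×(255−212) = 212 + 32.68 = 244.68 → 245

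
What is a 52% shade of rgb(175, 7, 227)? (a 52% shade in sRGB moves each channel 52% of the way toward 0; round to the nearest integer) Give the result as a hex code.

#54036d

Per channel, c → c + 0.52(0 − c):
  R: 175 + 0.52×(0−175) = 175 − 91 = 84 → 84
  G: 7 + 0.52×(0−7) = 7 − 3.64 = 3.36 → 3
  B: 227 + 0.52×(0−227) = 227 − 118.04 = 108.96 → 109
rgb(84, 3, 109) = #54036d.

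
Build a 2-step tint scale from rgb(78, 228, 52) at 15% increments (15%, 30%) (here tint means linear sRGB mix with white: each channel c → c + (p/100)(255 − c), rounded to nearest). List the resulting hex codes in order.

15%: (78 + 26.55 = 104.55→105, 228 + 4.05 = 232.05→232, 52 + 30.45 = 82.45→82) → #69e852
30%: (78 + 53.1 = 131.1→131, 228 + 8.1 = 236.1→236, 52 + 60.9 = 112.9→113) → #83ec71

#69e852, #83ec71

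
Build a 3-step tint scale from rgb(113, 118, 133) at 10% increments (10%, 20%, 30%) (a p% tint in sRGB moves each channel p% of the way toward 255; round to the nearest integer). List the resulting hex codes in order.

10%: (113 + 14.2 = 127.2→127, 118 + 13.7 = 131.7→132, 133 + 12.2 = 145.2→145) → #7f8491
20%: (113 + 28.4 = 141.4→141, 118 + 27.4 = 145.4→145, 133 + 24.4 = 157.4→157) → #8d919d
30%: (113 + 42.6 = 155.6→156, 118 + 41.1 = 159.1→159, 133 + 36.6 = 169.6→170) → #9c9faa

#7f8491, #8d919d, #9c9faa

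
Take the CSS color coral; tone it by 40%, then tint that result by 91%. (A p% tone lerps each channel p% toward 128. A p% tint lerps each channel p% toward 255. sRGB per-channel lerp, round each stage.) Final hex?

CSS coral is rgb(255, 127, 80).
A 40% tone moves each channel 40% toward 128:
  R: 255 + 0.4×(128−255) = 255 − 50.8 = 204.2 → 204
  G: 127 + 0.4×(128−127) = 127 + 0.4 = 127.4 → 127
  B: 80 + 19.2 = 99.2 → 99
After the tone: rgb(204, 127, 99) = #CC7F63.
A 91% tint moves each channel 91% toward 255:
  R: 204 + 46.41 = 250.41 → 250
  G: 127 + 0.91×(255−127) = 127 + 116.48 = 243.48 → 243
  B: 99 + 0.91×(255−99) = 99 + 141.96 = 240.96 → 241
rgb(250, 243, 241) = #FAF3F1.

#FAF3F1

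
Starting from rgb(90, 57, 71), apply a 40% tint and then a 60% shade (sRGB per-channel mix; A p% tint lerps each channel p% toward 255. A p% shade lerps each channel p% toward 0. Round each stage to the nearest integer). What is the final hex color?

A 40% tint moves each channel 40% toward 255:
  R: 90 + 0.4×(255−90) = 90 + 66 = 156 → 156
  G: 57 + 0.4×(255−57) = 57 + 79.2 = 136.2 → 136
  B: 71 + 0.4×(255−71) = 71 + 73.6 = 144.6 → 145
After the tint: rgb(156, 136, 145) = #9c8891.
Per channel, c → c + 0.6(0 − c):
  R: 156 + 0.6×(0−156) = 156 − 93.6 = 62.4 → 62
  G: 136 − 81.6 = 54.4 → 54
  B: 145 + 0.6×(0−145) = 145 − 87 = 58 → 58
rgb(62, 54, 58) = #3e363a.

#3e363a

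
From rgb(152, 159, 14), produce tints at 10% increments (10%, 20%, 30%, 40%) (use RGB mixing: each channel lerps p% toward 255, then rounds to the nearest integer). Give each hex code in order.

10%: (152 + 10.3 = 162.3→162, 159 + 9.6 = 168.6→169, 14 + 24.1 = 38.1→38) → #a2a926
20%: (152 + 20.6 = 172.6→173, 159 + 19.2 = 178.2→178, 14 + 48.2 = 62.2→62) → #adb23e
30%: (152 + 30.9 = 182.9→183, 159 + 28.8 = 187.8→188, 14 + 72.3 = 86.3→86) → #b7bc56
40%: (152 + 41.2 = 193.2→193, 159 + 38.4 = 197.4→197, 14 + 96.4 = 110.4→110) → #c1c56e

#a2a926, #adb23e, #b7bc56, #c1c56e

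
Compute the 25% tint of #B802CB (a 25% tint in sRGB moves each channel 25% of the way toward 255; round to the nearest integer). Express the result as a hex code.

#B802CB is rgb(184, 2, 203).
Per channel, c → c + 0.25(255 − c):
  R: 184 + 0.25×(255−184) = 184 + 17.75 = 201.75 → 202
  G: 2 + 63.25 = 65.25 → 65
  B: 203 + 13 = 216 → 216
rgb(202, 65, 216) = #CA41D8.

#CA41D8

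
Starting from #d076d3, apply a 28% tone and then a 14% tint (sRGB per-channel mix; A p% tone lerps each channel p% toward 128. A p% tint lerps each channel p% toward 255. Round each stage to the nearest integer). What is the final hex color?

#d076d3 is rgb(208, 118, 211).
Lerp each channel 28% toward 128:
  R: 208 + 0.28×(128−208) = 208 − 22.4 = 185.6 → 186
  G: 118 + 0.28×(128−118) = 118 + 2.8 = 120.8 → 121
  B: 211 + 0.28×(128−211) = 211 − 23.24 = 187.76 → 188
After the tone: rgb(186, 121, 188) = #ba79bc.
A 14% tint moves each channel 14% toward 255:
  R: 186 + 9.66 = 195.66 → 196
  G: 121 + 18.76 = 139.76 → 140
  B: 188 + 0.14×(255−188) = 188 + 9.38 = 197.38 → 197
rgb(196, 140, 197) = #c48cc5.

#c48cc5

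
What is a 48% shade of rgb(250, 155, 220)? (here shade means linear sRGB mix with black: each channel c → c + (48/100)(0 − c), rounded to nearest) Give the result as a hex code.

A 48% shade moves each channel 48% toward 0:
  R: 250 − 120 = 130 → 130
  G: 155 + 0.48×(0−155) = 155 − 74.4 = 80.6 → 81
  B: 220 + 0.48×(0−220) = 220 − 105.6 = 114.4 → 114
rgb(130, 81, 114) = #825172.

#825172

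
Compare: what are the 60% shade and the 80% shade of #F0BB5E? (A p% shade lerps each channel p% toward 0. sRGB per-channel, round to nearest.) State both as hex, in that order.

#604B26, #302513

#F0BB5E is rgb(240, 187, 94).
60% shade:
  R: 240 + 0.6×(0−240) = 240 − 144 = 96 → 96
  G: 187 + 0.6×(0−187) = 187 − 112.2 = 74.8 → 75
  B: 94 + 0.6×(0−94) = 94 − 56.4 = 37.6 → 38
  → #604B26
80% shade:
  R: 240 + 0.8×(0−240) = 240 − 192 = 48 → 48
  G: 187 − 149.6 = 37.4 → 37
  B: 94 + 0.8×(0−94) = 94 − 75.2 = 18.8 → 19
  → #302513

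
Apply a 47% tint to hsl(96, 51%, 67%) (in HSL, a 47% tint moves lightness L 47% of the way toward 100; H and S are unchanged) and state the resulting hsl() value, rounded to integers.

hsl(96, 51%, 83%)

L moves 47% from 67 toward 100: 67 + 15.51 = 82.51 → 83.
H and S are unchanged.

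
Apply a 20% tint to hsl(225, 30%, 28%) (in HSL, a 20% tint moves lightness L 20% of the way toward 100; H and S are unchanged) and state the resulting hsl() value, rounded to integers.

L moves 20% from 28 toward 100: 28 + 14.4 = 42.4 → 42.
H and S are unchanged.

hsl(225, 30%, 42%)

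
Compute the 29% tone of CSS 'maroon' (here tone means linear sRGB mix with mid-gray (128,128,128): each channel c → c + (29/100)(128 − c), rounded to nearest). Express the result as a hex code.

CSS maroon is rgb(128, 0, 0).
Lerp each channel 29% toward 128:
  R: 128 + 0 = 128 → 128
  G: 0 + 37.12 = 37.12 → 37
  B: 0 + 37.12 = 37.12 → 37
rgb(128, 37, 37) = #802525.

#802525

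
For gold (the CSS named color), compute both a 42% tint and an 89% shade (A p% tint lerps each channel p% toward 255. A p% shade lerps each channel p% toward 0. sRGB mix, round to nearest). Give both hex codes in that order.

#FFE86B, #1C1800

CSS gold is rgb(255, 215, 0).
42% tint:
  R: 255 + 0.42×(255−255) = 255 + 0 = 255 → 255
  G: 215 + 0.42×(255−215) = 215 + 16.8 = 231.8 → 232
  B: 0 + 0.42×(255−0) = 0 + 107.1 = 107.1 → 107
  → #FFE86B
89% shade:
  R: 255 + 0.89×(0−255) = 255 − 226.95 = 28.05 → 28
  G: 215 − 191.35 = 23.65 → 24
  B: 0 + 0.89×(0−0) = 0 + 0 = 0 → 0
  → #1C1800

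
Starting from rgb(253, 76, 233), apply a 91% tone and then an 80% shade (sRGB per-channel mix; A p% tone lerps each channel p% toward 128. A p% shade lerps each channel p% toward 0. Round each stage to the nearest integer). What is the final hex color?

Lerp each channel 91% toward 128:
  R: 253 − 113.75 = 139.25 → 139
  G: 76 + 0.91×(128−76) = 76 + 47.32 = 123.32 → 123
  B: 233 − 95.55 = 137.45 → 137
After the tone: rgb(139, 123, 137) = #8B7B89.
An 80% shade moves each channel 80% toward 0:
  R: 139 + 0.8×(0−139) = 139 − 111.2 = 27.8 → 28
  G: 123 + 0.8×(0−123) = 123 − 98.4 = 24.6 → 25
  B: 137 + 0.8×(0−137) = 137 − 109.6 = 27.4 → 27
rgb(28, 25, 27) = #1C191B.

#1C191B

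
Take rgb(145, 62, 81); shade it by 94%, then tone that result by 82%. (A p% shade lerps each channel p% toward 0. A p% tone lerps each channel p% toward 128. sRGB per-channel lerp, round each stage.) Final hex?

Lerp each channel 94% toward 0:
  R: 145 − 136.3 = 8.7 → 9
  G: 62 + 0.94×(0−62) = 62 − 58.28 = 3.72 → 4
  B: 81 + 0.94×(0−81) = 81 − 76.14 = 4.86 → 5
After the shade: rgb(9, 4, 5) = #090405.
Lerp each channel 82% toward 128:
  R: 9 + 0.82×(128−9) = 9 + 97.58 = 106.58 → 107
  G: 4 + 101.68 = 105.68 → 106
  B: 5 + 0.82×(128−5) = 5 + 100.86 = 105.86 → 106
rgb(107, 106, 106) = #6B6A6A.

#6B6A6A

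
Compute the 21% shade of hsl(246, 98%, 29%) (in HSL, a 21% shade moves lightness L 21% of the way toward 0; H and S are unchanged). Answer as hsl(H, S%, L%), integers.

hsl(246, 98%, 23%)

L moves 21% from 29 toward 0: 29 − 6.09 = 22.91 → 23.
H and S are unchanged.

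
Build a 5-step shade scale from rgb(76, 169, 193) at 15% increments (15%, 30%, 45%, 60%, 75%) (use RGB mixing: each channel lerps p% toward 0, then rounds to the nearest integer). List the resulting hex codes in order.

#4190A4, #357687, #2A5D6A, #1E444D, #132A30

15%: (76 − 11.4 = 64.6→65, 169 − 25.35 = 143.65→144, 193 − 28.95 = 164.05→164) → #4190A4
30%: (76 − 22.8 = 53.2→53, 169 − 50.7 = 118.3→118, 193 − 57.9 = 135.1→135) → #357687
45%: (76 − 34.2 = 41.8→42, 169 − 76.05 = 92.95→93, 193 − 86.85 = 106.15→106) → #2A5D6A
60%: (76 − 45.6 = 30.4→30, 169 − 101.4 = 67.6→68, 193 − 115.8 = 77.2→77) → #1E444D
75%: (76 − 57 = 19→19, 169 − 126.75 = 42.25→42, 193 − 144.75 = 48.25→48) → #132A30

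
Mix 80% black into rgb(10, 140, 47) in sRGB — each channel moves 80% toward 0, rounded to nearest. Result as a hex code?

#021c09

Lerp each channel 80% toward 0:
  R: 10 + 0.8×(0−10) = 10 − 8 = 2 → 2
  G: 140 + 0.8×(0−140) = 140 − 112 = 28 → 28
  B: 47 + 0.8×(0−47) = 47 − 37.6 = 9.4 → 9
rgb(2, 28, 9) = #021c09.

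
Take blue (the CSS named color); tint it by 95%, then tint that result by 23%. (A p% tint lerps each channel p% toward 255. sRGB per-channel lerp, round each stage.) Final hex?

CSS blue is rgb(0, 0, 255).
Per channel, c → c + 0.95(255 − c):
  R: 0 + 0.95×(255−0) = 0 + 242.25 = 242.25 → 242
  G: 0 + 242.25 = 242.25 → 242
  B: 255 + 0.95×(255−255) = 255 + 0 = 255 → 255
After the tint: rgb(242, 242, 255) = #F2F2FF.
Per channel, c → c + 0.23(255 − c):
  R: 242 + 2.99 = 244.99 → 245
  G: 242 + 0.23×(255−242) = 242 + 2.99 = 244.99 → 245
  B: 255 + 0 = 255 → 255
rgb(245, 245, 255) = #F5F5FF.

#F5F5FF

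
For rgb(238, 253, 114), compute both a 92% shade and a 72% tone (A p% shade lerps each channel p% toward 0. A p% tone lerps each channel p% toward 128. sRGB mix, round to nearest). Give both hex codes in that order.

92% shade:
  R: 238 + 0.92×(0−238) = 238 − 218.96 = 19.04 → 19
  G: 253 + 0.92×(0−253) = 253 − 232.76 = 20.24 → 20
  B: 114 + 0.92×(0−114) = 114 − 104.88 = 9.12 → 9
  → #131409
72% tone:
  R: 238 + 0.72×(128−238) = 238 − 79.2 = 158.8 → 159
  G: 253 + 0.72×(128−253) = 253 − 90 = 163 → 163
  B: 114 + 10.08 = 124.08 → 124
  → #9FA37C

#131409, #9FA37C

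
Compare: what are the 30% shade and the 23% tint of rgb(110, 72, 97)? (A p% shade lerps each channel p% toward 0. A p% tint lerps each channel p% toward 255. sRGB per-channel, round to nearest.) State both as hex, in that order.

30% shade:
  R: 110 − 33 = 77 → 77
  G: 72 − 21.6 = 50.4 → 50
  B: 97 + 0.3×(0−97) = 97 − 29.1 = 67.9 → 68
  → #4D3244
23% tint:
  R: 110 + 33.35 = 143.35 → 143
  G: 72 + 0.23×(255−72) = 72 + 42.09 = 114.09 → 114
  B: 97 + 0.23×(255−97) = 97 + 36.34 = 133.34 → 133
  → #8F7285

#4D3244, #8F7285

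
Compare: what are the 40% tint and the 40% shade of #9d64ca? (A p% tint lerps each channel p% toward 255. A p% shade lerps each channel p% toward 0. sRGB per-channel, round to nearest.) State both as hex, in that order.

#c4a2df, #5e3c79

#9d64ca is rgb(157, 100, 202).
40% tint:
  R: 157 + 0.4×(255−157) = 157 + 39.2 = 196.2 → 196
  G: 100 + 62 = 162 → 162
  B: 202 + 0.4×(255−202) = 202 + 21.2 = 223.2 → 223
  → #c4a2df
40% shade:
  R: 157 + 0.4×(0−157) = 157 − 62.8 = 94.2 → 94
  G: 100 + 0.4×(0−100) = 100 − 40 = 60 → 60
  B: 202 + 0.4×(0−202) = 202 − 80.8 = 121.2 → 121
  → #5e3c79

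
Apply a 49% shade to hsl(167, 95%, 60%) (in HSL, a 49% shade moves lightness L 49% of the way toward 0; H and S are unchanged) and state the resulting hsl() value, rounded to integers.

L moves 49% from 60 toward 0: 60 − 29.4 = 30.6 → 31.
H and S are unchanged.

hsl(167, 95%, 31%)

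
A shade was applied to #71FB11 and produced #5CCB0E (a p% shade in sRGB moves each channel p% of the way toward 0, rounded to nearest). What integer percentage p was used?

19%

#71FB11 is rgb(113, 251, 17); #5CCB0E is rgb(92, 203, 14).
On the G channel (widest range): 203 ≈ 251 + (p/100)(0 − 251), so p ≈ 100×(203 − 251)/(0 − 251) = -4800/-251 = 19.12.
p = 19 reproduces all three channels after rounding.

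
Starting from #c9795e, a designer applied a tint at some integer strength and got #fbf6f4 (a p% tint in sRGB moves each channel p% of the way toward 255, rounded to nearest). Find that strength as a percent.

#c9795e is rgb(201, 121, 94); #fbf6f4 is rgb(251, 246, 244).
On the B channel (widest range): 244 ≈ 94 + (p/100)(255 − 94), so p ≈ 100×(244 − 94)/(255 − 94) = 15000/161 = 93.17.
p = 93 reproduces all three channels after rounding.

93%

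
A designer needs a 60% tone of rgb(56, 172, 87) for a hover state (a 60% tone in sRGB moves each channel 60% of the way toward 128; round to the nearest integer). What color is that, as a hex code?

#639270

A 60% tone moves each channel 60% toward 128:
  R: 56 + 0.6×(128−56) = 56 + 43.2 = 99.2 → 99
  G: 172 − 26.4 = 145.6 → 146
  B: 87 + 0.6×(128−87) = 87 + 24.6 = 111.6 → 112
rgb(99, 146, 112) = #639270.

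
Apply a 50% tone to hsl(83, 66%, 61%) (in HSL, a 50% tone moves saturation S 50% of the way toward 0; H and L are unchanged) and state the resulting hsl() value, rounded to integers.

hsl(83, 33%, 61%)

S moves 50% from 66 toward 0: 66 − 33 = 33 → 33.
H and L are unchanged.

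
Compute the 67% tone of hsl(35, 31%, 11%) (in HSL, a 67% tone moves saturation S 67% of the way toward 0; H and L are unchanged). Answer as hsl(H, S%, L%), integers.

S moves 67% from 31 toward 0: 31 − 20.77 = 10.23 → 10.
H and L are unchanged.

hsl(35, 10%, 11%)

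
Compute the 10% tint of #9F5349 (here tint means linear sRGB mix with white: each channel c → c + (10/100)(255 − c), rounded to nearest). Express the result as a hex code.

#A9645B

#9F5349 is rgb(159, 83, 73).
A 10% tint moves each channel 10% toward 255:
  R: 159 + 0.1×(255−159) = 159 + 9.6 = 168.6 → 169
  G: 83 + 0.1×(255−83) = 83 + 17.2 = 100.2 → 100
  B: 73 + 0.1×(255−73) = 73 + 18.2 = 91.2 → 91
rgb(169, 100, 91) = #A9645B.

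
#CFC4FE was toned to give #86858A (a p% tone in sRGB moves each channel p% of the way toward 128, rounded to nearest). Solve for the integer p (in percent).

92%

#CFC4FE is rgb(207, 196, 254); #86858A is rgb(134, 133, 138).
On the B channel (widest range): 138 ≈ 254 + (p/100)(128 − 254), so p ≈ 100×(138 − 254)/(128 − 254) = -11600/-126 = 92.06.
p = 92 reproduces all three channels after rounding.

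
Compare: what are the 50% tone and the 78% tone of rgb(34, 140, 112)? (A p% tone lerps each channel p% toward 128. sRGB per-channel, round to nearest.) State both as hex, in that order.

50% tone:
  R: 34 + 0.5×(128−34) = 34 + 47 = 81 → 81
  G: 140 − 6 = 134 → 134
  B: 112 + 0.5×(128−112) = 112 + 8 = 120 → 120
  → #518678
78% tone:
  R: 34 + 0.78×(128−34) = 34 + 73.32 = 107.32 → 107
  G: 140 − 9.36 = 130.64 → 131
  B: 112 + 0.78×(128−112) = 112 + 12.48 = 124.48 → 124
  → #6B837C

#518678, #6B837C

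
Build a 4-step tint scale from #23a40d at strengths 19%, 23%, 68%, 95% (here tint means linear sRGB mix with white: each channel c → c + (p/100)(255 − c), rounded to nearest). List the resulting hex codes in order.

#4db53b, #56b945, #b9e2b2, #f4faf3

#23a40d is rgb(35, 164, 13).
19%: (35 + 41.8 = 76.8→77, 164 + 17.29 = 181.29→181, 13 + 45.98 = 58.98→59) → #4db53b
23%: (35 + 50.6 = 85.6→86, 164 + 20.93 = 184.93→185, 13 + 55.66 = 68.66→69) → #56b945
68%: (35 + 149.6 = 184.6→185, 164 + 61.88 = 225.88→226, 13 + 164.56 = 177.56→178) → #b9e2b2
95%: (35 + 209 = 244→244, 164 + 86.45 = 250.45→250, 13 + 229.9 = 242.9→243) → #f4faf3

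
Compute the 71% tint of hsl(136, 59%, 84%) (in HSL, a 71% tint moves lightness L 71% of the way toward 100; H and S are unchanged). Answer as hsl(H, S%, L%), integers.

L moves 71% from 84 toward 100: 84 + 11.36 = 95.36 → 95.
H and S are unchanged.

hsl(136, 59%, 95%)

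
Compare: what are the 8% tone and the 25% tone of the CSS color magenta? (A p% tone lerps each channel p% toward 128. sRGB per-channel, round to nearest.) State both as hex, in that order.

CSS magenta is rgb(255, 0, 255).
8% tone:
  R: 255 + 0.08×(128−255) = 255 − 10.16 = 244.84 → 245
  G: 0 + 10.24 = 10.24 → 10
  B: 255 − 10.16 = 244.84 → 245
  → #f50af5
25% tone:
  R: 255 + 0.25×(128−255) = 255 − 31.75 = 223.25 → 223
  G: 0 + 0.25×(128−0) = 0 + 32 = 32 → 32
  B: 255 − 31.75 = 223.25 → 223
  → #df20df

#f50af5, #df20df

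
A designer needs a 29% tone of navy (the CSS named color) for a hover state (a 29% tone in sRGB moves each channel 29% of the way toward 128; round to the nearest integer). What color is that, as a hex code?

#252580

CSS navy is rgb(0, 0, 128).
Lerp each channel 29% toward 128:
  R: 0 + 37.12 = 37.12 → 37
  G: 0 + 37.12 = 37.12 → 37
  B: 128 + 0.29×(128−128) = 128 + 0 = 128 → 128
rgb(37, 37, 128) = #252580.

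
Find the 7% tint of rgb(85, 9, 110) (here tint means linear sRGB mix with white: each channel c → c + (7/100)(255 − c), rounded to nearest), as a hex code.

A 7% tint moves each channel 7% toward 255:
  R: 85 + 0.07×(255−85) = 85 + 11.9 = 96.9 → 97
  G: 9 + 17.22 = 26.22 → 26
  B: 110 + 0.07×(255−110) = 110 + 10.15 = 120.15 → 120
rgb(97, 26, 120) = #611a78.

#611a78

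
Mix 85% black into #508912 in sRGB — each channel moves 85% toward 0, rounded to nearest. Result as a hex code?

#508912 is rgb(80, 137, 18).
Lerp each channel 85% toward 0:
  R: 80 + 0.85×(0−80) = 80 − 68 = 12 → 12
  G: 137 + 0.85×(0−137) = 137 − 116.45 = 20.55 → 21
  B: 18 − 15.3 = 2.7 → 3
rgb(12, 21, 3) = #0C1503.

#0C1503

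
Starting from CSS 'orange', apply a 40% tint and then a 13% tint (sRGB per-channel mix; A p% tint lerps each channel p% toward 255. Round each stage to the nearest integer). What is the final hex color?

#ffd07a

CSS orange is rgb(255, 165, 0).
Per channel, c → c + 0.4(255 − c):
  R: 255 + 0 = 255 → 255
  G: 165 + 36 = 201 → 201
  B: 0 + 0.4×(255−0) = 0 + 102 = 102 → 102
After the tint: rgb(255, 201, 102) = #ffc966.
Per channel, c → c + 0.13(255 − c):
  R: 255 + 0.13×(255−255) = 255 + 0 = 255 → 255
  G: 201 + 7.02 = 208.02 → 208
  B: 102 + 19.89 = 121.89 → 122
rgb(255, 208, 122) = #ffd07a.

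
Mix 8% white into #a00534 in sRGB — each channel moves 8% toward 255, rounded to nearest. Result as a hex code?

#a00534 is rgb(160, 5, 52).
An 8% tint moves each channel 8% toward 255:
  R: 160 + 0.08×(255−160) = 160 + 7.6 = 167.6 → 168
  G: 5 + 0.08×(255−5) = 5 + 20 = 25 → 25
  B: 52 + 0.08×(255−52) = 52 + 16.24 = 68.24 → 68
rgb(168, 25, 68) = #a81944.

#a81944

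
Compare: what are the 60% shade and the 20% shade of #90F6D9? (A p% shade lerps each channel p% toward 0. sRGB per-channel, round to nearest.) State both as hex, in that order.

#90F6D9 is rgb(144, 246, 217).
60% shade:
  R: 144 + 0.6×(0−144) = 144 − 86.4 = 57.6 → 58
  G: 246 + 0.6×(0−246) = 246 − 147.6 = 98.4 → 98
  B: 217 + 0.6×(0−217) = 217 − 130.2 = 86.8 → 87
  → #3A6257
20% shade:
  R: 144 + 0.2×(0−144) = 144 − 28.8 = 115.2 → 115
  G: 246 − 49.2 = 196.8 → 197
  B: 217 + 0.2×(0−217) = 217 − 43.4 = 173.6 → 174
  → #73C5AE

#3A6257, #73C5AE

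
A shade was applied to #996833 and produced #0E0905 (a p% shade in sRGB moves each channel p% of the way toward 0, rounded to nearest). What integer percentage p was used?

91%

#996833 is rgb(153, 104, 51); #0E0905 is rgb(14, 9, 5).
On the R channel (widest range): 14 ≈ 153 + (p/100)(0 − 153), so p ≈ 100×(14 − 153)/(0 − 153) = -13900/-153 = 90.85.
p = 91 reproduces all three channels after rounding.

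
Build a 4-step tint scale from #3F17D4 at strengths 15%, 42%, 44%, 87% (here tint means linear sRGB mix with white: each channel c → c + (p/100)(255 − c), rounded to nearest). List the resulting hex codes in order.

#3F17D4 is rgb(63, 23, 212).
15%: (63 + 28.8 = 91.8→92, 23 + 34.8 = 57.8→58, 212 + 6.45 = 218.45→218) → #5C3ADA
42%: (63 + 80.64 = 143.64→144, 23 + 97.44 = 120.44→120, 212 + 18.06 = 230.06→230) → #9078E6
44%: (63 + 84.48 = 147.48→147, 23 + 102.08 = 125.08→125, 212 + 18.92 = 230.92→231) → #937DE7
87%: (63 + 167.04 = 230.04→230, 23 + 201.84 = 224.84→225, 212 + 37.41 = 249.41→249) → #E6E1F9

#5C3ADA, #9078E6, #937DE7, #E6E1F9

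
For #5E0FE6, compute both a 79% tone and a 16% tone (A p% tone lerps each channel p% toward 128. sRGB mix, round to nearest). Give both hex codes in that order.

#5E0FE6 is rgb(94, 15, 230).
79% tone:
  R: 94 + 26.86 = 120.86 → 121
  G: 15 + 89.27 = 104.27 → 104
  B: 230 + 0.79×(128−230) = 230 − 80.58 = 149.42 → 149
  → #796895
16% tone:
  R: 94 + 0.16×(128−94) = 94 + 5.44 = 99.44 → 99
  G: 15 + 18.08 = 33.08 → 33
  B: 230 − 16.32 = 213.68 → 214
  → #6321D6

#796895, #6321D6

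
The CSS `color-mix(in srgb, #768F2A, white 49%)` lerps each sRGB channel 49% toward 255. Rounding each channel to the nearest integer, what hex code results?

#768F2A is rgb(118, 143, 42).
Per channel, c → c + 0.49(255 − c):
  R: 118 + 67.13 = 185.13 → 185
  G: 143 + 54.88 = 197.88 → 198
  B: 42 + 104.37 = 146.37 → 146
rgb(185, 198, 146) = #B9C692.

#B9C692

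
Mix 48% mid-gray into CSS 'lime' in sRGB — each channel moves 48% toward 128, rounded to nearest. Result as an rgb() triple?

CSS lime is rgb(0, 255, 0).
A 48% tone moves each channel 48% toward 128:
  R: 0 + 0.48×(128−0) = 0 + 61.44 = 61.44 → 61
  G: 255 + 0.48×(128−255) = 255 − 60.96 = 194.04 → 194
  B: 0 + 61.44 = 61.44 → 61

rgb(61, 194, 61)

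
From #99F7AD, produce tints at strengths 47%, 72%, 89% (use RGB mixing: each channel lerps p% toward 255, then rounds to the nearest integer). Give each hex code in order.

#C9FBD4, #E2FDE8, #F4FEF6

#99F7AD is rgb(153, 247, 173).
47%: (153 + 47.94 = 200.94→201, 247 + 3.76 = 250.76→251, 173 + 38.54 = 211.54→212) → #C9FBD4
72%: (153 + 73.44 = 226.44→226, 247 + 5.76 = 252.76→253, 173 + 59.04 = 232.04→232) → #E2FDE8
89%: (153 + 90.78 = 243.78→244, 247 + 7.12 = 254.12→254, 173 + 72.98 = 245.98→246) → #F4FEF6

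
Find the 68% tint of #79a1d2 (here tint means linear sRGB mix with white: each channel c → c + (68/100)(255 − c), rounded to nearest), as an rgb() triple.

#79a1d2 is rgb(121, 161, 210).
Per channel, c → c + 0.68(255 − c):
  R: 121 + 0.68×(255−121) = 121 + 91.12 = 212.12 → 212
  G: 161 + 63.92 = 224.92 → 225
  B: 210 + 0.68×(255−210) = 210 + 30.6 = 240.6 → 241

rgb(212, 225, 241)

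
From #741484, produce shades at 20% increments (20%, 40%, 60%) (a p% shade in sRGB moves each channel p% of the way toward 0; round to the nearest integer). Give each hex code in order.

#5d106a, #460c4f, #2e0835

#741484 is rgb(116, 20, 132).
20%: (116 − 23.2 = 92.8→93, 20 − 4 = 16→16, 132 − 26.4 = 105.6→106) → #5d106a
40%: (116 − 46.4 = 69.6→70, 20 − 8 = 12→12, 132 − 52.8 = 79.2→79) → #460c4f
60%: (116 − 69.6 = 46.4→46, 20 − 12 = 8→8, 132 − 79.2 = 52.8→53) → #2e0835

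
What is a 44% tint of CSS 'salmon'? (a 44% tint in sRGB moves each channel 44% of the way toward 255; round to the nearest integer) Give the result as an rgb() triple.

rgb(252, 184, 176)

CSS salmon is rgb(250, 128, 114).
Per channel, c → c + 0.44(255 − c):
  R: 250 + 2.2 = 252.2 → 252
  G: 128 + 55.88 = 183.88 → 184
  B: 114 + 0.44×(255−114) = 114 + 62.04 = 176.04 → 176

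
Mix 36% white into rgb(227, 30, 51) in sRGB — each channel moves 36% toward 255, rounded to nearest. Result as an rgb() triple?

A 36% tint moves each channel 36% toward 255:
  R: 227 + 0.36×(255−227) = 227 + 10.08 = 237.08 → 237
  G: 30 + 0.36×(255−30) = 30 + 81 = 111 → 111
  B: 51 + 0.36×(255−51) = 51 + 73.44 = 124.44 → 124

rgb(237, 111, 124)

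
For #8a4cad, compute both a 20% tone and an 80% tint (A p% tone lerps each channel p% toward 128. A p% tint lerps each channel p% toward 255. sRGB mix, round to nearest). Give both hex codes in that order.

#8a4cad is rgb(138, 76, 173).
20% tone:
  R: 138 − 2 = 136 → 136
  G: 76 + 0.2×(128−76) = 76 + 10.4 = 86.4 → 86
  B: 173 + 0.2×(128−173) = 173 − 9 = 164 → 164
  → #8856a4
80% tint:
  R: 138 + 0.8×(255−138) = 138 + 93.6 = 231.6 → 232
  G: 76 + 0.8×(255−76) = 76 + 143.2 = 219.2 → 219
  B: 173 + 0.8×(255−173) = 173 + 65.6 = 238.6 → 239
  → #e8dbef

#8856a4, #e8dbef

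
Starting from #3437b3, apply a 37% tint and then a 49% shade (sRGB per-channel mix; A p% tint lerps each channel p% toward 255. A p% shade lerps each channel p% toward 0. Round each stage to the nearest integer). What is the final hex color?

#3437b3 is rgb(52, 55, 179).
A 37% tint moves each channel 37% toward 255:
  R: 52 + 75.11 = 127.11 → 127
  G: 55 + 0.37×(255−55) = 55 + 74 = 129 → 129
  B: 179 + 28.12 = 207.12 → 207
After the tint: rgb(127, 129, 207) = #7f81cf.
A 49% shade moves each channel 49% toward 0:
  R: 127 − 62.23 = 64.77 → 65
  G: 129 − 63.21 = 65.79 → 66
  B: 207 + 0.49×(0−207) = 207 − 101.43 = 105.57 → 106
rgb(65, 66, 106) = #41426a.

#41426a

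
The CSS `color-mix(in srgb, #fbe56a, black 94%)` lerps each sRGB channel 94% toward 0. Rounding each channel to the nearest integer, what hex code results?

#fbe56a is rgb(251, 229, 106).
Lerp each channel 94% toward 0:
  R: 251 + 0.94×(0−251) = 251 − 235.94 = 15.06 → 15
  G: 229 + 0.94×(0−229) = 229 − 215.26 = 13.74 → 14
  B: 106 − 99.64 = 6.36 → 6
rgb(15, 14, 6) = #0f0e06.

#0f0e06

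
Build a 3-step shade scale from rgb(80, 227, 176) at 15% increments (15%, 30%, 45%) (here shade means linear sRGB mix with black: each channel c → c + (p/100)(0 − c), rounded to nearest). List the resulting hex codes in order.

#44c196, #389f7b, #2c7d61

15%: (80 − 12 = 68→68, 227 − 34.05 = 192.95→193, 176 − 26.4 = 149.6→150) → #44c196
30%: (80 − 24 = 56→56, 227 − 68.1 = 158.9→159, 176 − 52.8 = 123.2→123) → #389f7b
45%: (80 − 36 = 44→44, 227 − 102.15 = 124.85→125, 176 − 79.2 = 96.8→97) → #2c7d61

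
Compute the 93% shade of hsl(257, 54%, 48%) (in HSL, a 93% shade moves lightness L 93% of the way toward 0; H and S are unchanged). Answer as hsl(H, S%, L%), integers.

hsl(257, 54%, 3%)

L moves 93% from 48 toward 0: 48 − 44.64 = 3.36 → 3.
H and S are unchanged.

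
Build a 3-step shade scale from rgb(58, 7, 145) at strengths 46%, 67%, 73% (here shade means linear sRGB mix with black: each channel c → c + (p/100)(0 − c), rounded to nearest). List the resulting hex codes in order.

46%: (58 − 26.68 = 31.32→31, 7 − 3.22 = 3.78→4, 145 − 66.7 = 78.3→78) → #1F044E
67%: (58 − 38.86 = 19.14→19, 7 − 4.69 = 2.31→2, 145 − 97.15 = 47.85→48) → #130230
73%: (58 − 42.34 = 15.66→16, 7 − 5.11 = 1.89→2, 145 − 105.85 = 39.15→39) → #100227

#1F044E, #130230, #100227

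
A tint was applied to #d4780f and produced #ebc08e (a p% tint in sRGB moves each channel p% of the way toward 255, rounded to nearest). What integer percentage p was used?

#d4780f is rgb(212, 120, 15); #ebc08e is rgb(235, 192, 142).
On the B channel (widest range): 142 ≈ 15 + (p/100)(255 − 15), so p ≈ 100×(142 − 15)/(255 − 15) = 12700/240 = 52.92.
p = 53 reproduces all three channels after rounding.

53%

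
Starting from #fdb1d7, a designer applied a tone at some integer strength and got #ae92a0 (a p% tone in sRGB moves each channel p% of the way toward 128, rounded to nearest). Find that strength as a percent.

63%

#fdb1d7 is rgb(253, 177, 215); #ae92a0 is rgb(174, 146, 160).
On the R channel (widest range): 174 ≈ 253 + (p/100)(128 − 253), so p ≈ 100×(174 − 253)/(128 − 253) = -7900/-125 = 63.20.
p = 63 reproduces all three channels after rounding.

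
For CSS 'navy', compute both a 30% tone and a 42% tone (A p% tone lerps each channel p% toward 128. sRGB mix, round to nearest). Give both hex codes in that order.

#262680, #363680

CSS navy is rgb(0, 0, 128).
30% tone:
  R: 0 + 0.3×(128−0) = 0 + 38.4 = 38.4 → 38
  G: 0 + 0.3×(128−0) = 0 + 38.4 = 38.4 → 38
  B: 128 + 0 = 128 → 128
  → #262680
42% tone:
  R: 0 + 53.76 = 53.76 → 54
  G: 0 + 53.76 = 53.76 → 54
  B: 128 + 0.42×(128−128) = 128 + 0 = 128 → 128
  → #363680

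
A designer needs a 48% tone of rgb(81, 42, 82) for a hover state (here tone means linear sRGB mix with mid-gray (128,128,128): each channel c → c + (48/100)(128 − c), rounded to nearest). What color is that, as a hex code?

Per channel, c → c + 0.48(128 − c):
  R: 81 + 0.48×(128−81) = 81 + 22.56 = 103.56 → 104
  G: 42 + 0.48×(128−42) = 42 + 41.28 = 83.28 → 83
  B: 82 + 22.08 = 104.08 → 104
rgb(104, 83, 104) = #685368.

#685368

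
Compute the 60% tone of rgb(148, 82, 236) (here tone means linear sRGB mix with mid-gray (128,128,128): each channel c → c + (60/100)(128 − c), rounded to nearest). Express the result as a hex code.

#886EAB

A 60% tone moves each channel 60% toward 128:
  R: 148 + 0.6×(128−148) = 148 − 12 = 136 → 136
  G: 82 + 0.6×(128−82) = 82 + 27.6 = 109.6 → 110
  B: 236 − 64.8 = 171.2 → 171
rgb(136, 110, 171) = #886EAB.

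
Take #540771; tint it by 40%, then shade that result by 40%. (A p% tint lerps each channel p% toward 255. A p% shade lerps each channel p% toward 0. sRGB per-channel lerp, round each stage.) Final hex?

#5b4066

#540771 is rgb(84, 7, 113).
A 40% tint moves each channel 40% toward 255:
  R: 84 + 0.4×(255−84) = 84 + 68.4 = 152.4 → 152
  G: 7 + 0.4×(255−7) = 7 + 99.2 = 106.2 → 106
  B: 113 + 56.8 = 169.8 → 170
After the tint: rgb(152, 106, 170) = #986aaa.
Lerp each channel 40% toward 0:
  R: 152 − 60.8 = 91.2 → 91
  G: 106 − 42.4 = 63.6 → 64
  B: 170 + 0.4×(0−170) = 170 − 68 = 102 → 102
rgb(91, 64, 102) = #5b4066.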